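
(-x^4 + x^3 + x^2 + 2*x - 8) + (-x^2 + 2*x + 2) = -x^4 + x^3 + 4*x - 6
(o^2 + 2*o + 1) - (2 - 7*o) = o^2 + 9*o - 1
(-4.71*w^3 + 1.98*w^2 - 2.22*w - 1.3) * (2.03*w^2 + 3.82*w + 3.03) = -9.5613*w^5 - 13.9728*w^4 - 11.2143*w^3 - 5.12*w^2 - 11.6926*w - 3.939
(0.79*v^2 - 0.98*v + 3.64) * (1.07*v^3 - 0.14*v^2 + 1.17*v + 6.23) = 0.8453*v^5 - 1.1592*v^4 + 4.9563*v^3 + 3.2655*v^2 - 1.8466*v + 22.6772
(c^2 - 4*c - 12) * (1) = c^2 - 4*c - 12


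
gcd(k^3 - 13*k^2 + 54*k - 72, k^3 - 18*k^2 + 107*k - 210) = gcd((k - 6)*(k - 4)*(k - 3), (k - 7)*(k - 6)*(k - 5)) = k - 6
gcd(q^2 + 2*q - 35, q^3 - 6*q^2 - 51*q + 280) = q^2 + 2*q - 35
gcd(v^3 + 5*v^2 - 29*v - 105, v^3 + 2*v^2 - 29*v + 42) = v + 7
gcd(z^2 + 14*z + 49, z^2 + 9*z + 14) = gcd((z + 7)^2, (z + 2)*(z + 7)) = z + 7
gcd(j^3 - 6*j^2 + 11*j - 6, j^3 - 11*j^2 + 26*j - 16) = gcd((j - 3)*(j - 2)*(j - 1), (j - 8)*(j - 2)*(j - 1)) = j^2 - 3*j + 2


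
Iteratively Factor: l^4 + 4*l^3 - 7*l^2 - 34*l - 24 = (l + 4)*(l^3 - 7*l - 6) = (l + 1)*(l + 4)*(l^2 - l - 6) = (l - 3)*(l + 1)*(l + 4)*(l + 2)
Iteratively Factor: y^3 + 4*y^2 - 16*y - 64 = (y + 4)*(y^2 - 16) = (y - 4)*(y + 4)*(y + 4)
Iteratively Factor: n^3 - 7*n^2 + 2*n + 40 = (n - 4)*(n^2 - 3*n - 10) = (n - 4)*(n + 2)*(n - 5)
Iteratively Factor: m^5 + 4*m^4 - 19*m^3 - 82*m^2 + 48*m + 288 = (m - 4)*(m^4 + 8*m^3 + 13*m^2 - 30*m - 72) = (m - 4)*(m + 3)*(m^3 + 5*m^2 - 2*m - 24) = (m - 4)*(m + 3)^2*(m^2 + 2*m - 8) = (m - 4)*(m - 2)*(m + 3)^2*(m + 4)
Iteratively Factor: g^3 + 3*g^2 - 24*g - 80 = (g + 4)*(g^2 - g - 20) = (g - 5)*(g + 4)*(g + 4)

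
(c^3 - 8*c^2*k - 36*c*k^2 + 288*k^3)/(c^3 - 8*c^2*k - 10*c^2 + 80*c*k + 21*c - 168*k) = (c^2 - 36*k^2)/(c^2 - 10*c + 21)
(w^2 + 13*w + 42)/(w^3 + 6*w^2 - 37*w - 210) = (w + 6)/(w^2 - w - 30)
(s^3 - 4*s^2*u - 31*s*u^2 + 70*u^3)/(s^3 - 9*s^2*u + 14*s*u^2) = (s + 5*u)/s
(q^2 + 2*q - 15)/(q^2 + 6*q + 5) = (q - 3)/(q + 1)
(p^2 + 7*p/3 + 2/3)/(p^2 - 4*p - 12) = (p + 1/3)/(p - 6)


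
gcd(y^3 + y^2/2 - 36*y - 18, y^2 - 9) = 1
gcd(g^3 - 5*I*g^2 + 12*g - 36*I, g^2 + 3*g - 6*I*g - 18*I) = g - 6*I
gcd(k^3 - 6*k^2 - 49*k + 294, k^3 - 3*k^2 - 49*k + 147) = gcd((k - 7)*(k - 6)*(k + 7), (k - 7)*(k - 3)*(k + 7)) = k^2 - 49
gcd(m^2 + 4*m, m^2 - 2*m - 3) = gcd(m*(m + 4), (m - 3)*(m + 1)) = 1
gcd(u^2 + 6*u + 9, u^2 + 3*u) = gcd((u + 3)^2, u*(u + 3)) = u + 3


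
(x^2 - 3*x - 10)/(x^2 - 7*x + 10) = (x + 2)/(x - 2)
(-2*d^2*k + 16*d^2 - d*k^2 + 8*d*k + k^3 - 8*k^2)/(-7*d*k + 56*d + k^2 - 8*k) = (2*d^2 + d*k - k^2)/(7*d - k)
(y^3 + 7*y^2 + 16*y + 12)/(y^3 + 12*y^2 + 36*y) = (y^3 + 7*y^2 + 16*y + 12)/(y*(y^2 + 12*y + 36))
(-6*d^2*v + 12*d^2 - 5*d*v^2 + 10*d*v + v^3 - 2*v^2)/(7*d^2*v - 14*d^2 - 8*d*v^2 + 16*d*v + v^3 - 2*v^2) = (-6*d^2 - 5*d*v + v^2)/(7*d^2 - 8*d*v + v^2)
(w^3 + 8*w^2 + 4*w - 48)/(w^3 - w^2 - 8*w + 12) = (w^2 + 10*w + 24)/(w^2 + w - 6)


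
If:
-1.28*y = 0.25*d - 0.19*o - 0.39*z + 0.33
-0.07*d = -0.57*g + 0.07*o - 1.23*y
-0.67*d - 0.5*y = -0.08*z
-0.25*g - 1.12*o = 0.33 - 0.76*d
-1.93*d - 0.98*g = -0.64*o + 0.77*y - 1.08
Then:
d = 0.25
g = 0.68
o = -0.28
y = -0.32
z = 0.10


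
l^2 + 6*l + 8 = (l + 2)*(l + 4)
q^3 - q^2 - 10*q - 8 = (q - 4)*(q + 1)*(q + 2)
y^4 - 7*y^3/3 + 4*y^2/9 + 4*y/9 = y*(y - 2)*(y - 2/3)*(y + 1/3)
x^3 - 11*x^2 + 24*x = x*(x - 8)*(x - 3)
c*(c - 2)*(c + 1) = c^3 - c^2 - 2*c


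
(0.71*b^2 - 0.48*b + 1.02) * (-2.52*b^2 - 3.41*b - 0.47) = -1.7892*b^4 - 1.2115*b^3 - 1.2673*b^2 - 3.2526*b - 0.4794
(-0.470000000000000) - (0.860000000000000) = -1.33000000000000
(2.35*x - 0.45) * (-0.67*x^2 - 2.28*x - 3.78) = -1.5745*x^3 - 5.0565*x^2 - 7.857*x + 1.701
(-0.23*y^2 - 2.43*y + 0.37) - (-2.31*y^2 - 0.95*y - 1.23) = 2.08*y^2 - 1.48*y + 1.6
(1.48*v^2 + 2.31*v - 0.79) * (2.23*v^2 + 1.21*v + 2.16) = 3.3004*v^4 + 6.9421*v^3 + 4.2302*v^2 + 4.0337*v - 1.7064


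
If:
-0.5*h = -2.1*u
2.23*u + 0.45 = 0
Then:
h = -0.85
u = -0.20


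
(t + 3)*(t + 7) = t^2 + 10*t + 21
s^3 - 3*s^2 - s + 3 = (s - 3)*(s - 1)*(s + 1)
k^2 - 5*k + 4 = (k - 4)*(k - 1)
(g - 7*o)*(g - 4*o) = g^2 - 11*g*o + 28*o^2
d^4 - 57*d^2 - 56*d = d*(d - 8)*(d + 1)*(d + 7)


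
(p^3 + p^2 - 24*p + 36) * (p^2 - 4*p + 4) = p^5 - 3*p^4 - 24*p^3 + 136*p^2 - 240*p + 144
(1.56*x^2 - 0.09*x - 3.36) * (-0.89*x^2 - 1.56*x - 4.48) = -1.3884*x^4 - 2.3535*x^3 - 3.858*x^2 + 5.6448*x + 15.0528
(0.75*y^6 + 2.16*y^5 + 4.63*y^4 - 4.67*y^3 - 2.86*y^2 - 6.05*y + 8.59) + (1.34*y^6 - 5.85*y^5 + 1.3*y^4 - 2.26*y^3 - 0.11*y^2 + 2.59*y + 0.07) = 2.09*y^6 - 3.69*y^5 + 5.93*y^4 - 6.93*y^3 - 2.97*y^2 - 3.46*y + 8.66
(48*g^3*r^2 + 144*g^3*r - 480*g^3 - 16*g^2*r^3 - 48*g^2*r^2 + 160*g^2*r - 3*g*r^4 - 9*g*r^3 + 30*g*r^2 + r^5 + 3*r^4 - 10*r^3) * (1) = 48*g^3*r^2 + 144*g^3*r - 480*g^3 - 16*g^2*r^3 - 48*g^2*r^2 + 160*g^2*r - 3*g*r^4 - 9*g*r^3 + 30*g*r^2 + r^5 + 3*r^4 - 10*r^3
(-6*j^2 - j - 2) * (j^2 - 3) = -6*j^4 - j^3 + 16*j^2 + 3*j + 6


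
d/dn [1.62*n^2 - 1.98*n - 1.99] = 3.24*n - 1.98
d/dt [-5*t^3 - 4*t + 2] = -15*t^2 - 4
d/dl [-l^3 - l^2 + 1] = l*(-3*l - 2)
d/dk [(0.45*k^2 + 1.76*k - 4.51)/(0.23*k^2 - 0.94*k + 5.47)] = (-0.8278*k^2 + 6.9976*k + 5.3878)/(0.0529*k^4 - 0.4324*k^3 + 3.3998*k^2 - 10.2836*k + 29.9209)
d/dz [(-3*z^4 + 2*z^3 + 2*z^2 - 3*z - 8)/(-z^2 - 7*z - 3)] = (6*z^5 + 61*z^4 + 8*z^3 - 35*z^2 - 28*z - 47)/(z^4 + 14*z^3 + 55*z^2 + 42*z + 9)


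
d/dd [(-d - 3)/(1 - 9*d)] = -28/(9*d - 1)^2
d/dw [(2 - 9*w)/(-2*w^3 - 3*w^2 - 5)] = 3*(6*w^3 + 9*w^2 - 2*w*(w + 1)*(9*w - 2) + 15)/(2*w^3 + 3*w^2 + 5)^2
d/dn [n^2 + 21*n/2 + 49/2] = 2*n + 21/2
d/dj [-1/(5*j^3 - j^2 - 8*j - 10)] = (15*j^2 - 2*j - 8)/(-5*j^3 + j^2 + 8*j + 10)^2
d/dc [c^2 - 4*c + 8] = 2*c - 4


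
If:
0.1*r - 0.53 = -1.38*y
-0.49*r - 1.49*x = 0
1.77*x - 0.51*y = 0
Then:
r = -0.36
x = 0.12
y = 0.41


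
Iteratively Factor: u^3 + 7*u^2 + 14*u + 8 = (u + 4)*(u^2 + 3*u + 2) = (u + 2)*(u + 4)*(u + 1)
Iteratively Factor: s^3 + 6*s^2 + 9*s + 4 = (s + 1)*(s^2 + 5*s + 4) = (s + 1)*(s + 4)*(s + 1)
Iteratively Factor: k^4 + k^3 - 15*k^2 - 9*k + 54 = (k - 3)*(k^3 + 4*k^2 - 3*k - 18) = (k - 3)*(k + 3)*(k^2 + k - 6) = (k - 3)*(k + 3)^2*(k - 2)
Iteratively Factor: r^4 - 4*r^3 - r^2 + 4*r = (r - 1)*(r^3 - 3*r^2 - 4*r) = (r - 4)*(r - 1)*(r^2 + r) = r*(r - 4)*(r - 1)*(r + 1)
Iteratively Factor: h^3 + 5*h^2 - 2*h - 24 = (h + 4)*(h^2 + h - 6) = (h + 3)*(h + 4)*(h - 2)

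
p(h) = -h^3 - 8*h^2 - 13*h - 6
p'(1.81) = -51.79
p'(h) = -3*h^2 - 16*h - 13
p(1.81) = -61.67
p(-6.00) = 0.00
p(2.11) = -78.44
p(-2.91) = -11.27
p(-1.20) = -0.19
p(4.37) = -299.04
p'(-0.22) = -9.63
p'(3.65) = -111.37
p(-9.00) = 192.00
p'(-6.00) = -25.00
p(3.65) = -208.66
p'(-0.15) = -10.67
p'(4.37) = -140.21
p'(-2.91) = 8.16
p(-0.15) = -4.23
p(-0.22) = -3.52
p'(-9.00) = -112.00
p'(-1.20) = 1.88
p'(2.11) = -60.12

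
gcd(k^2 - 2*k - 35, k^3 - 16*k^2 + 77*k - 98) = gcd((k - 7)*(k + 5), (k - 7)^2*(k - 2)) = k - 7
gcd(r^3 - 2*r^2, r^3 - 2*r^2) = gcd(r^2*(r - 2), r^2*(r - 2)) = r^3 - 2*r^2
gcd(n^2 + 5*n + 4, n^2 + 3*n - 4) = n + 4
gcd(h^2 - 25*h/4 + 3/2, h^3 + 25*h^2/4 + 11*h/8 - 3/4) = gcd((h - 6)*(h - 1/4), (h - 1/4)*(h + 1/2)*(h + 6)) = h - 1/4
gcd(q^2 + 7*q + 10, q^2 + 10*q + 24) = 1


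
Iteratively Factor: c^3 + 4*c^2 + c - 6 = (c + 3)*(c^2 + c - 2) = (c + 2)*(c + 3)*(c - 1)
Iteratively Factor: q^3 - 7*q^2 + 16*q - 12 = (q - 3)*(q^2 - 4*q + 4) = (q - 3)*(q - 2)*(q - 2)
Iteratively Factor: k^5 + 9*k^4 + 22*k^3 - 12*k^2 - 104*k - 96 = (k + 2)*(k^4 + 7*k^3 + 8*k^2 - 28*k - 48) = (k + 2)*(k + 4)*(k^3 + 3*k^2 - 4*k - 12) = (k + 2)^2*(k + 4)*(k^2 + k - 6) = (k + 2)^2*(k + 3)*(k + 4)*(k - 2)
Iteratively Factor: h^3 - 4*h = (h - 2)*(h^2 + 2*h) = h*(h - 2)*(h + 2)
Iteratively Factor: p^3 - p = (p - 1)*(p^2 + p) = p*(p - 1)*(p + 1)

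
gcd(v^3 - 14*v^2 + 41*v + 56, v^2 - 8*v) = v - 8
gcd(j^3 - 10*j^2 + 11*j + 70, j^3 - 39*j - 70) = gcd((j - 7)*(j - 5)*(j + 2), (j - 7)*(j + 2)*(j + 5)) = j^2 - 5*j - 14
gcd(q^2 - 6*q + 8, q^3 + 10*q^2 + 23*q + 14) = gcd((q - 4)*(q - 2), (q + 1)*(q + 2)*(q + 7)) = 1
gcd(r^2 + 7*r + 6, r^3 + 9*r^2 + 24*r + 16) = r + 1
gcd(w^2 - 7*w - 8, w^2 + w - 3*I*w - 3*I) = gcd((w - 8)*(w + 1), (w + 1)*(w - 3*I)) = w + 1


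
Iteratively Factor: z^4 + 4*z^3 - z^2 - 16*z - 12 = (z + 1)*(z^3 + 3*z^2 - 4*z - 12) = (z + 1)*(z + 3)*(z^2 - 4) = (z + 1)*(z + 2)*(z + 3)*(z - 2)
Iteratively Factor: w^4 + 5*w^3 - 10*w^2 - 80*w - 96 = (w + 3)*(w^3 + 2*w^2 - 16*w - 32) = (w + 2)*(w + 3)*(w^2 - 16) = (w + 2)*(w + 3)*(w + 4)*(w - 4)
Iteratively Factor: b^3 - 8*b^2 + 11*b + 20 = (b - 5)*(b^2 - 3*b - 4) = (b - 5)*(b - 4)*(b + 1)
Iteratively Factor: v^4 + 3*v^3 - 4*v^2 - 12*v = (v)*(v^3 + 3*v^2 - 4*v - 12) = v*(v - 2)*(v^2 + 5*v + 6) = v*(v - 2)*(v + 2)*(v + 3)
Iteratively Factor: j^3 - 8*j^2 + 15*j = (j)*(j^2 - 8*j + 15) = j*(j - 5)*(j - 3)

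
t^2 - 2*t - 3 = (t - 3)*(t + 1)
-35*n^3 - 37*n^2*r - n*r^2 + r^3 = (-7*n + r)*(n + r)*(5*n + r)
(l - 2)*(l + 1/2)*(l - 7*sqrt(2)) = l^3 - 7*sqrt(2)*l^2 - 3*l^2/2 - l + 21*sqrt(2)*l/2 + 7*sqrt(2)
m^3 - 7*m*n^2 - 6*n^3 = (m - 3*n)*(m + n)*(m + 2*n)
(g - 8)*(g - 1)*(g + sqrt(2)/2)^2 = g^4 - 9*g^3 + sqrt(2)*g^3 - 9*sqrt(2)*g^2 + 17*g^2/2 - 9*g/2 + 8*sqrt(2)*g + 4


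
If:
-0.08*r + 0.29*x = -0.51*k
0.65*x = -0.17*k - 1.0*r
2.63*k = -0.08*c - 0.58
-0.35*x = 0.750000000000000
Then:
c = -53.26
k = 1.40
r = 1.15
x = -2.14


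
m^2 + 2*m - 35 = (m - 5)*(m + 7)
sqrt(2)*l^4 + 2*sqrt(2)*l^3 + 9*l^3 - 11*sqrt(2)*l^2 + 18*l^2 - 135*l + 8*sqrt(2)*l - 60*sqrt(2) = (l - 3)*(l + 5)*(l + 4*sqrt(2))*(sqrt(2)*l + 1)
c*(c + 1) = c^2 + c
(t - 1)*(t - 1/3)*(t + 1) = t^3 - t^2/3 - t + 1/3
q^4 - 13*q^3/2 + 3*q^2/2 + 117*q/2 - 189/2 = (q - 7/2)*(q - 3)^2*(q + 3)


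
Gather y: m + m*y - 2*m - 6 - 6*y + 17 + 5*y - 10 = -m + y*(m - 1) + 1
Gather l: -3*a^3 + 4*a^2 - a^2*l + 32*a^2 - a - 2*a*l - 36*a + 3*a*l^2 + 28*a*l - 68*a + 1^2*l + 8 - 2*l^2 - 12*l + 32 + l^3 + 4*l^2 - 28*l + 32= -3*a^3 + 36*a^2 - 105*a + l^3 + l^2*(3*a + 2) + l*(-a^2 + 26*a - 39) + 72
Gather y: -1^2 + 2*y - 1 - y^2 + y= -y^2 + 3*y - 2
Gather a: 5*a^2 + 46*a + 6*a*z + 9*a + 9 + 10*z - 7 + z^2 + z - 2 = 5*a^2 + a*(6*z + 55) + z^2 + 11*z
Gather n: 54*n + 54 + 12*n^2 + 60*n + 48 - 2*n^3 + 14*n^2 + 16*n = -2*n^3 + 26*n^2 + 130*n + 102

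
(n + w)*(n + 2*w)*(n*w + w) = n^3*w + 3*n^2*w^2 + n^2*w + 2*n*w^3 + 3*n*w^2 + 2*w^3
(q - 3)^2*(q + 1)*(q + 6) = q^4 + q^3 - 27*q^2 + 27*q + 54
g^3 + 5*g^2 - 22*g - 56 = (g - 4)*(g + 2)*(g + 7)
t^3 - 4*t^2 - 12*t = t*(t - 6)*(t + 2)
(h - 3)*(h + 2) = h^2 - h - 6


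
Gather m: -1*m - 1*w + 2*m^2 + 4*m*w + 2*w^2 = 2*m^2 + m*(4*w - 1) + 2*w^2 - w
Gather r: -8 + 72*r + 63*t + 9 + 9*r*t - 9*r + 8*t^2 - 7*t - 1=r*(9*t + 63) + 8*t^2 + 56*t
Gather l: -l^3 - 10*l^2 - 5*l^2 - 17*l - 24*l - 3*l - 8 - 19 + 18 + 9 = -l^3 - 15*l^2 - 44*l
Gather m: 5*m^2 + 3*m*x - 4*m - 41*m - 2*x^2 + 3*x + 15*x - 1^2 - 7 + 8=5*m^2 + m*(3*x - 45) - 2*x^2 + 18*x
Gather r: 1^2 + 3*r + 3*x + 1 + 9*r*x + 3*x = r*(9*x + 3) + 6*x + 2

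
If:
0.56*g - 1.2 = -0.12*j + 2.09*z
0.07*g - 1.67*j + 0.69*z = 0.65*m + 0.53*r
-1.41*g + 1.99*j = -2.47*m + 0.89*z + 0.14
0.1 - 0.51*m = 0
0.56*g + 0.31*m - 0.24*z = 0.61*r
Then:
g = 0.01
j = -0.43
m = 0.20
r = 0.34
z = -0.60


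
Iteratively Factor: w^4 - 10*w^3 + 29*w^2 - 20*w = (w - 5)*(w^3 - 5*w^2 + 4*w) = (w - 5)*(w - 1)*(w^2 - 4*w) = w*(w - 5)*(w - 1)*(w - 4)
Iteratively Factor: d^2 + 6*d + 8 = (d + 4)*(d + 2)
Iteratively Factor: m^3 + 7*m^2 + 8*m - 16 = (m - 1)*(m^2 + 8*m + 16) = (m - 1)*(m + 4)*(m + 4)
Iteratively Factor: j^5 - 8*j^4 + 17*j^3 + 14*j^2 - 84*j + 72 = (j - 3)*(j^4 - 5*j^3 + 2*j^2 + 20*j - 24) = (j - 3)*(j - 2)*(j^3 - 3*j^2 - 4*j + 12) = (j - 3)*(j - 2)^2*(j^2 - j - 6) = (j - 3)*(j - 2)^2*(j + 2)*(j - 3)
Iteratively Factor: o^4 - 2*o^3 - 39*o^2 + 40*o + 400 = (o + 4)*(o^3 - 6*o^2 - 15*o + 100) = (o - 5)*(o + 4)*(o^2 - o - 20) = (o - 5)^2*(o + 4)*(o + 4)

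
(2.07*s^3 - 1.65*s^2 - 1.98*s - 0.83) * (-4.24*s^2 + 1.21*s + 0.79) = -8.7768*s^5 + 9.5007*s^4 + 8.034*s^3 - 0.1801*s^2 - 2.5685*s - 0.6557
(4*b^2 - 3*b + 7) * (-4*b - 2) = -16*b^3 + 4*b^2 - 22*b - 14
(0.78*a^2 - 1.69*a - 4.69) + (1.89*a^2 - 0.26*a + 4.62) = 2.67*a^2 - 1.95*a - 0.0700000000000003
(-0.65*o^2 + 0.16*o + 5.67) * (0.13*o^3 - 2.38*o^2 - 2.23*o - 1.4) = -0.0845*o^5 + 1.5678*o^4 + 1.8058*o^3 - 12.9414*o^2 - 12.8681*o - 7.938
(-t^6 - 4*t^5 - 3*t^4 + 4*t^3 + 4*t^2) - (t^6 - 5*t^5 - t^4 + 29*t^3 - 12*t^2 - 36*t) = -2*t^6 + t^5 - 2*t^4 - 25*t^3 + 16*t^2 + 36*t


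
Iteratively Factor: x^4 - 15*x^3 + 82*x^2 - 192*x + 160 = (x - 4)*(x^3 - 11*x^2 + 38*x - 40) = (x - 4)^2*(x^2 - 7*x + 10) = (x - 5)*(x - 4)^2*(x - 2)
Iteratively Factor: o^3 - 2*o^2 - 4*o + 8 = (o + 2)*(o^2 - 4*o + 4) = (o - 2)*(o + 2)*(o - 2)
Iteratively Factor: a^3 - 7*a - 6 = (a - 3)*(a^2 + 3*a + 2) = (a - 3)*(a + 2)*(a + 1)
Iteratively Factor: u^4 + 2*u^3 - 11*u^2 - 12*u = (u - 3)*(u^3 + 5*u^2 + 4*u) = u*(u - 3)*(u^2 + 5*u + 4) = u*(u - 3)*(u + 4)*(u + 1)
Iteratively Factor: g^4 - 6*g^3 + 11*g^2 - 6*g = (g - 1)*(g^3 - 5*g^2 + 6*g) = g*(g - 1)*(g^2 - 5*g + 6) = g*(g - 2)*(g - 1)*(g - 3)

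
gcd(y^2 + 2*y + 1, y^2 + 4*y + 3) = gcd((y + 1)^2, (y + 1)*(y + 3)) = y + 1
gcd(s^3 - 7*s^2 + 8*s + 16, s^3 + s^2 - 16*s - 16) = s^2 - 3*s - 4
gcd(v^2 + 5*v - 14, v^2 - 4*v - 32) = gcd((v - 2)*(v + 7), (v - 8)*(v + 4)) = 1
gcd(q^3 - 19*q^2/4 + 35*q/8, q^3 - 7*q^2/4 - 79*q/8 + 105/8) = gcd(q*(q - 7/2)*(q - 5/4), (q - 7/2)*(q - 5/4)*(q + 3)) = q^2 - 19*q/4 + 35/8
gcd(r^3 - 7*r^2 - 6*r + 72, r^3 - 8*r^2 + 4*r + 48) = r^2 - 10*r + 24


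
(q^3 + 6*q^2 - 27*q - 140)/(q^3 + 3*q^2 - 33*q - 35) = (q + 4)/(q + 1)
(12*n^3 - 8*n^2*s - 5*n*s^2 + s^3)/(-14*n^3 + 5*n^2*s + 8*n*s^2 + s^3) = (-6*n + s)/(7*n + s)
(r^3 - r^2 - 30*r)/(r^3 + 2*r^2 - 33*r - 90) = r/(r + 3)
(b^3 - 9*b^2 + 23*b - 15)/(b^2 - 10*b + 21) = (b^2 - 6*b + 5)/(b - 7)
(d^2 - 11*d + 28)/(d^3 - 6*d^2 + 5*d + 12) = (d - 7)/(d^2 - 2*d - 3)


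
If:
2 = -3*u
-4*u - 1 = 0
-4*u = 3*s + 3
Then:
No Solution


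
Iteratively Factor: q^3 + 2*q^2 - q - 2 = (q + 1)*(q^2 + q - 2) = (q - 1)*(q + 1)*(q + 2)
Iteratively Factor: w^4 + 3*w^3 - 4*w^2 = (w)*(w^3 + 3*w^2 - 4*w) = w^2*(w^2 + 3*w - 4) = w^2*(w - 1)*(w + 4)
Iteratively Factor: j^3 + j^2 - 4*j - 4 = (j + 2)*(j^2 - j - 2) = (j + 1)*(j + 2)*(j - 2)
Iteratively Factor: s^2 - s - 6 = (s + 2)*(s - 3)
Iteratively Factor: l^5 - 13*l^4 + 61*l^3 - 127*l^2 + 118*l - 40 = (l - 5)*(l^4 - 8*l^3 + 21*l^2 - 22*l + 8) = (l - 5)*(l - 1)*(l^3 - 7*l^2 + 14*l - 8) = (l - 5)*(l - 1)^2*(l^2 - 6*l + 8) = (l - 5)*(l - 4)*(l - 1)^2*(l - 2)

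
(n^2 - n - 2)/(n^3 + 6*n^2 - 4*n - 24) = (n + 1)/(n^2 + 8*n + 12)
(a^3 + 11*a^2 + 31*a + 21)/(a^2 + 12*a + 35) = (a^2 + 4*a + 3)/(a + 5)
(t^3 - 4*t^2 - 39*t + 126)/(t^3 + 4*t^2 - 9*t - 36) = (t^2 - t - 42)/(t^2 + 7*t + 12)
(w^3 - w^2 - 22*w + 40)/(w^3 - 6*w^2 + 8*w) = (w + 5)/w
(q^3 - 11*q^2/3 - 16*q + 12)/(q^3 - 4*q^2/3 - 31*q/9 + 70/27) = 9*(q^2 - 3*q - 18)/(9*q^2 - 6*q - 35)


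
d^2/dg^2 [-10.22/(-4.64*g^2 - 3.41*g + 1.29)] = (-440.065024*g^2 - 323.409856*g + 10.22*(9.28*g + 3.41)*(18.56*g + 6.82) + 122.345664)/(4.64*g^2 + 3.41*g - 1.29)^3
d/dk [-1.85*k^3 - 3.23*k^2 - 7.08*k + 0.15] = -5.55*k^2 - 6.46*k - 7.08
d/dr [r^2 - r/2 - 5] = 2*r - 1/2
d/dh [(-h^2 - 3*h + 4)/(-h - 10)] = (h^2 + 20*h + 34)/(h^2 + 20*h + 100)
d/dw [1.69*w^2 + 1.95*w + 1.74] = 3.38*w + 1.95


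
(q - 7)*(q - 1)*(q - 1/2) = q^3 - 17*q^2/2 + 11*q - 7/2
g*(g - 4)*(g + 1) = g^3 - 3*g^2 - 4*g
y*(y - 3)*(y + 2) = y^3 - y^2 - 6*y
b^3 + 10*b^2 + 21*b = b*(b + 3)*(b + 7)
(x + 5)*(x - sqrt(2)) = x^2 - sqrt(2)*x + 5*x - 5*sqrt(2)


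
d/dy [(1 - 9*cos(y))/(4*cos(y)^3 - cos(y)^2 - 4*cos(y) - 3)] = -(21*sin(y)^2 + 56*cos(y) + 18*cos(3*y) + 10)*sin(y)/(4*sin(y)^2*cos(y) - sin(y)^2 + 4)^2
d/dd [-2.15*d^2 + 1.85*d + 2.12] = 1.85 - 4.3*d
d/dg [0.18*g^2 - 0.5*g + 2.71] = 0.36*g - 0.5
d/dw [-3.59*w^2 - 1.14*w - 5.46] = -7.18*w - 1.14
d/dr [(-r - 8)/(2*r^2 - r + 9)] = (-2*r^2 + r + (r + 8)*(4*r - 1) - 9)/(2*r^2 - r + 9)^2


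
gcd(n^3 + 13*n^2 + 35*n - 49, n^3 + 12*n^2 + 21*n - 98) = n^2 + 14*n + 49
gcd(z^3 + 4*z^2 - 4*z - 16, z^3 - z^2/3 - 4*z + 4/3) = z^2 - 4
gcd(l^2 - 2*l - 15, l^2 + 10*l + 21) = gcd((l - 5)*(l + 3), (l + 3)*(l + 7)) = l + 3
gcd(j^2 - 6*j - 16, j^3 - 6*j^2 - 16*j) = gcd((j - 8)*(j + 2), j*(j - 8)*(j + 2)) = j^2 - 6*j - 16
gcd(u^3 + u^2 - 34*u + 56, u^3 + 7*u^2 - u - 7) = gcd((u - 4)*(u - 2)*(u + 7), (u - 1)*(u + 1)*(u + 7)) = u + 7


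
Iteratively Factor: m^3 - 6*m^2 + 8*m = (m)*(m^2 - 6*m + 8) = m*(m - 2)*(m - 4)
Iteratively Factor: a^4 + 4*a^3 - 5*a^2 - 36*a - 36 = (a - 3)*(a^3 + 7*a^2 + 16*a + 12) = (a - 3)*(a + 3)*(a^2 + 4*a + 4) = (a - 3)*(a + 2)*(a + 3)*(a + 2)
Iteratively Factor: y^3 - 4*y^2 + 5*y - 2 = (y - 1)*(y^2 - 3*y + 2) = (y - 2)*(y - 1)*(y - 1)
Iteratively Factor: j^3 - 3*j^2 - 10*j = (j)*(j^2 - 3*j - 10) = j*(j + 2)*(j - 5)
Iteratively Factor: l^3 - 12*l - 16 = (l + 2)*(l^2 - 2*l - 8) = (l + 2)^2*(l - 4)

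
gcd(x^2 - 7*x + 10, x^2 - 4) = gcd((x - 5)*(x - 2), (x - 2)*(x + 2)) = x - 2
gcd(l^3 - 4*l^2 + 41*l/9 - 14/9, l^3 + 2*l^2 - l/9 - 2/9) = 1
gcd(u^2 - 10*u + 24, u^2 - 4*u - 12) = u - 6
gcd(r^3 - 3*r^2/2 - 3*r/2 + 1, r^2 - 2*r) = r - 2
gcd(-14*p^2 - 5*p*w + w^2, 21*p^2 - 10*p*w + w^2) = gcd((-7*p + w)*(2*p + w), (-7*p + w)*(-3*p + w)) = 7*p - w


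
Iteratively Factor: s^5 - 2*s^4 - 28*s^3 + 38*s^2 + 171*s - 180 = (s - 1)*(s^4 - s^3 - 29*s^2 + 9*s + 180) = (s - 5)*(s - 1)*(s^3 + 4*s^2 - 9*s - 36) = (s - 5)*(s - 1)*(s + 4)*(s^2 - 9) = (s - 5)*(s - 1)*(s + 3)*(s + 4)*(s - 3)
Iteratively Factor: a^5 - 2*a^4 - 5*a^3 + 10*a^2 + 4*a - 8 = (a + 1)*(a^4 - 3*a^3 - 2*a^2 + 12*a - 8) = (a - 2)*(a + 1)*(a^3 - a^2 - 4*a + 4) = (a - 2)*(a + 1)*(a + 2)*(a^2 - 3*a + 2) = (a - 2)^2*(a + 1)*(a + 2)*(a - 1)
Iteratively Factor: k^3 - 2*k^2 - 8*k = (k)*(k^2 - 2*k - 8) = k*(k + 2)*(k - 4)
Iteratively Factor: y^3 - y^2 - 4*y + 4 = (y - 2)*(y^2 + y - 2) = (y - 2)*(y - 1)*(y + 2)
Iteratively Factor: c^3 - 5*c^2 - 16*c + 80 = (c - 4)*(c^2 - c - 20) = (c - 5)*(c - 4)*(c + 4)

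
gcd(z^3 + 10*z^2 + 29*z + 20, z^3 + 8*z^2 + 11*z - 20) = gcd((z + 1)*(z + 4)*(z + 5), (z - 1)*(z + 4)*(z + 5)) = z^2 + 9*z + 20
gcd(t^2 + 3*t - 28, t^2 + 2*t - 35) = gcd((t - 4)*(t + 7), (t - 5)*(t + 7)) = t + 7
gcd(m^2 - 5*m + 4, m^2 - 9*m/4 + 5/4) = m - 1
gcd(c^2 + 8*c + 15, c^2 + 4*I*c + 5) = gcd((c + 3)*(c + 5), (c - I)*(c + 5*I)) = 1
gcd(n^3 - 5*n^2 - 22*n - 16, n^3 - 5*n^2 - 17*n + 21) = 1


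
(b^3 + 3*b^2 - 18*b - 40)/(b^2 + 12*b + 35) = (b^2 - 2*b - 8)/(b + 7)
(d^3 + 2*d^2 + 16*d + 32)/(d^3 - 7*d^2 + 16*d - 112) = (d + 2)/(d - 7)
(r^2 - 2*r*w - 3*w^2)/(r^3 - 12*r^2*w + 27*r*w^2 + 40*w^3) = (r - 3*w)/(r^2 - 13*r*w + 40*w^2)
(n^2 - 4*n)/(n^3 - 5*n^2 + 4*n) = 1/(n - 1)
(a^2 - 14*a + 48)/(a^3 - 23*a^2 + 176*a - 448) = (a - 6)/(a^2 - 15*a + 56)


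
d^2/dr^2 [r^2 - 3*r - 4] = 2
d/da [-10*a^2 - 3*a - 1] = -20*a - 3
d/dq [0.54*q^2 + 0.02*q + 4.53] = 1.08*q + 0.02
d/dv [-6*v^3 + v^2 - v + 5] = -18*v^2 + 2*v - 1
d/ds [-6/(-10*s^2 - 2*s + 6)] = 3*(-10*s - 1)/(5*s^2 + s - 3)^2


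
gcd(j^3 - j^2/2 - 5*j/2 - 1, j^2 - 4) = j - 2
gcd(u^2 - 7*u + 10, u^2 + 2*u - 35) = u - 5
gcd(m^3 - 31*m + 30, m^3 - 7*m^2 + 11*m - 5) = m^2 - 6*m + 5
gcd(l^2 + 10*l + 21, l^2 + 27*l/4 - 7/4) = l + 7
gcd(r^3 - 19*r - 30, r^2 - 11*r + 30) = r - 5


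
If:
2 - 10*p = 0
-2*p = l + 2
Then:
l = -12/5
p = 1/5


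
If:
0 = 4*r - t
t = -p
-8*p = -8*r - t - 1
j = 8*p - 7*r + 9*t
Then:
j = 3/44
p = 1/11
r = -1/44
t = -1/11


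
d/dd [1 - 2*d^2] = -4*d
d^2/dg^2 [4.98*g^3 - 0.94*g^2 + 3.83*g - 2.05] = 29.88*g - 1.88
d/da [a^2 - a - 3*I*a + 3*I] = 2*a - 1 - 3*I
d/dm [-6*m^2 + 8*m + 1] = 8 - 12*m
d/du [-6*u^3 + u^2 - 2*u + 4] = -18*u^2 + 2*u - 2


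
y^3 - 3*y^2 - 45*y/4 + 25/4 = (y - 5)*(y - 1/2)*(y + 5/2)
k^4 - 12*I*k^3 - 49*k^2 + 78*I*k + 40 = (k - 5*I)*(k - 4*I)*(k - 2*I)*(k - I)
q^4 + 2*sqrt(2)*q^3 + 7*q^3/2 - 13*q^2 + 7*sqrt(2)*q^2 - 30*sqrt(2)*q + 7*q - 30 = (q - 5/2)*(q + 6)*(q + sqrt(2))^2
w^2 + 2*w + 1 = (w + 1)^2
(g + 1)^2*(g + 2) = g^3 + 4*g^2 + 5*g + 2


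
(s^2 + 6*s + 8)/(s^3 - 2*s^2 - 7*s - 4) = (s^2 + 6*s + 8)/(s^3 - 2*s^2 - 7*s - 4)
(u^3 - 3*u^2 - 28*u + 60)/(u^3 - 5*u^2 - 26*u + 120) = (u - 2)/(u - 4)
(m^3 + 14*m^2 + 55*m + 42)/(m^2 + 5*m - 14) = (m^2 + 7*m + 6)/(m - 2)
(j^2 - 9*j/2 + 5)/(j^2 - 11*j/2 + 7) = (2*j - 5)/(2*j - 7)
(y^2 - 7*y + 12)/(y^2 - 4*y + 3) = (y - 4)/(y - 1)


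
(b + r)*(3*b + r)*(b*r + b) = 3*b^3*r + 3*b^3 + 4*b^2*r^2 + 4*b^2*r + b*r^3 + b*r^2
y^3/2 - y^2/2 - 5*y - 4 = (y/2 + 1/2)*(y - 4)*(y + 2)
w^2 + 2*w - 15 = (w - 3)*(w + 5)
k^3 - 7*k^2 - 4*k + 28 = (k - 7)*(k - 2)*(k + 2)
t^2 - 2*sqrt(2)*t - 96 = (t - 8*sqrt(2))*(t + 6*sqrt(2))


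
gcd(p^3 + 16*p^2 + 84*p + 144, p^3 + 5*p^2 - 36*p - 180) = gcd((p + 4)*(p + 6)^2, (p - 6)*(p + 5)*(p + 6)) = p + 6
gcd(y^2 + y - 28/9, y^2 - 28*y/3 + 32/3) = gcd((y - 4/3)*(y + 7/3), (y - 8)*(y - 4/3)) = y - 4/3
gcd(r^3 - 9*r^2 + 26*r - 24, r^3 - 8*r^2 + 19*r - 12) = r^2 - 7*r + 12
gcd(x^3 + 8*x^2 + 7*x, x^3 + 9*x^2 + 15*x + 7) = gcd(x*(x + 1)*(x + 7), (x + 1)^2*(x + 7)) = x^2 + 8*x + 7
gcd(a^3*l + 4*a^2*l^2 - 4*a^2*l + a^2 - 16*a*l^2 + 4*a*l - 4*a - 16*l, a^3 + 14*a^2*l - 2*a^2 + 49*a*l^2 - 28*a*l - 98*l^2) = 1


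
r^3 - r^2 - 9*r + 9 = (r - 3)*(r - 1)*(r + 3)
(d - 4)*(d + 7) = d^2 + 3*d - 28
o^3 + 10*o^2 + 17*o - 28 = (o - 1)*(o + 4)*(o + 7)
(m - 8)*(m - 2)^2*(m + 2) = m^4 - 10*m^3 + 12*m^2 + 40*m - 64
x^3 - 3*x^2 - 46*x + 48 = (x - 8)*(x - 1)*(x + 6)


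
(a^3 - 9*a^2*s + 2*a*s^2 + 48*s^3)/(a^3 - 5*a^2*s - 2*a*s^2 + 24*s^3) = (-a + 8*s)/(-a + 4*s)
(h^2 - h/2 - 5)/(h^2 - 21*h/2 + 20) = (h + 2)/(h - 8)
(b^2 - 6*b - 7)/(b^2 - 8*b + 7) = (b + 1)/(b - 1)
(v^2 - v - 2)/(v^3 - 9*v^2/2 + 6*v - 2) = 2*(v + 1)/(2*v^2 - 5*v + 2)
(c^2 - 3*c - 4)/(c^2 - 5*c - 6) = (c - 4)/(c - 6)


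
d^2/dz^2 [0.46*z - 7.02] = 0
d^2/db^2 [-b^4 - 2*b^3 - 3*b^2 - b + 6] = -12*b^2 - 12*b - 6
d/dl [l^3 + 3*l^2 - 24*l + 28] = 3*l^2 + 6*l - 24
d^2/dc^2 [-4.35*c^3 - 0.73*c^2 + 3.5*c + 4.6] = -26.1*c - 1.46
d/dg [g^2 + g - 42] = 2*g + 1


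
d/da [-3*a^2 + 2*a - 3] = 2 - 6*a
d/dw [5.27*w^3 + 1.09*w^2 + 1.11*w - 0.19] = 15.81*w^2 + 2.18*w + 1.11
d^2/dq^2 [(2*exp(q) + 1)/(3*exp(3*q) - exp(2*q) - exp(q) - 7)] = (72*exp(6*q) + 63*exp(5*q) - 7*exp(4*q) + 542*exp(3*q) + 108*exp(2*q) - 41*exp(q) + 91)*exp(q)/(27*exp(9*q) - 27*exp(8*q) - 18*exp(7*q) - 172*exp(6*q) + 132*exp(5*q) + 102*exp(4*q) + 398*exp(3*q) - 168*exp(2*q) - 147*exp(q) - 343)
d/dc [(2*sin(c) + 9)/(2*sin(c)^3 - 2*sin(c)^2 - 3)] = 2*(-4*sin(c)^3 - 25*sin(c)^2 + 18*sin(c) - 3)*cos(c)/(-2*sin(c)^3 + 2*sin(c)^2 + 3)^2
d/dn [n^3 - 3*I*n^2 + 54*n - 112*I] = 3*n^2 - 6*I*n + 54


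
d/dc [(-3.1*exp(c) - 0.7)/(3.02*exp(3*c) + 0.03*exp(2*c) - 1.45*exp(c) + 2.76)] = (18.724*exp(3*c) + 6.435*exp(2*c) + 0.0419999999999998*exp(c) - 9.571)*exp(c)/(9.1204*exp(6*c) + 0.1812*exp(5*c) - 8.7571*exp(4*c) + 16.5834*exp(3*c) + 2.2681*exp(2*c) - 8.004*exp(c) + 7.6176)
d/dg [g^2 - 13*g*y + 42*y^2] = 2*g - 13*y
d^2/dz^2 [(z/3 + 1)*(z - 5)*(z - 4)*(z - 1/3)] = 4*z^2 - 38*z/3 - 10/3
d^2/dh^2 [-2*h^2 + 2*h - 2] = -4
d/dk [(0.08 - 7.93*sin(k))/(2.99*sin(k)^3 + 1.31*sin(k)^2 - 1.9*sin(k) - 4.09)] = (47.4214*sin(k)^3 + 9.6707*sin(k)^2 - 0.2096*sin(k) + 32.5857)*cos(k)/(8.9401*sin(k)^6 + 7.8338*sin(k)^5 - 9.6459*sin(k)^4 - 29.4362*sin(k)^3 - 7.1058*sin(k)^2 + 15.542*sin(k) + 16.7281)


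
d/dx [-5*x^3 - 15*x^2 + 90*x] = -15*x^2 - 30*x + 90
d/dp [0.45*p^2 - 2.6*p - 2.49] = 0.9*p - 2.6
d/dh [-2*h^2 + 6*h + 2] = 6 - 4*h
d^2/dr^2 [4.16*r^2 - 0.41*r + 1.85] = 8.32000000000000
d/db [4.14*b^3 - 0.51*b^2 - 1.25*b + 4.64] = 12.42*b^2 - 1.02*b - 1.25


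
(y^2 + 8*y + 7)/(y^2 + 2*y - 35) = (y + 1)/(y - 5)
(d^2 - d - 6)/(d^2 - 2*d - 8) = (d - 3)/(d - 4)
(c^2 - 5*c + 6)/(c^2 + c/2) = 2*(c^2 - 5*c + 6)/(c*(2*c + 1))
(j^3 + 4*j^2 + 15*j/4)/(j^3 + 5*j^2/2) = (j + 3/2)/j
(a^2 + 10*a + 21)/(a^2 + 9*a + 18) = (a + 7)/(a + 6)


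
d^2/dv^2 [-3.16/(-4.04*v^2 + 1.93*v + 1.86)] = (103.152512*v^2 - 49.278304*v - 3.16*(8.08*v - 1.93)*(16.16*v - 3.86) - 47.491008)/(-4.04*v^2 + 1.93*v + 1.86)^3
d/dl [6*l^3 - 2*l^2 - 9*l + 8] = 18*l^2 - 4*l - 9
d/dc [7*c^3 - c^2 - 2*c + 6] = 21*c^2 - 2*c - 2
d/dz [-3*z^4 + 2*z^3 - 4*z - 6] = -12*z^3 + 6*z^2 - 4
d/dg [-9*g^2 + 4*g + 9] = 4 - 18*g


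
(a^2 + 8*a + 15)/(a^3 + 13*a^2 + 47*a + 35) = (a + 3)/(a^2 + 8*a + 7)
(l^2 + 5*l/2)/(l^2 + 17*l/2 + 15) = l/(l + 6)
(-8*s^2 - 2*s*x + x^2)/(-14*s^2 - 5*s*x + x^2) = (-4*s + x)/(-7*s + x)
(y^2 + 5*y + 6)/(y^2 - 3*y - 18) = (y + 2)/(y - 6)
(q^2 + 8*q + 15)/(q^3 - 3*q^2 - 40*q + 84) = (q^2 + 8*q + 15)/(q^3 - 3*q^2 - 40*q + 84)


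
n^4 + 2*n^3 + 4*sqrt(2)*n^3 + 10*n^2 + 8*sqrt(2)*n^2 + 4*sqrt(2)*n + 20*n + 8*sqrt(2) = (n + 2)*(n + sqrt(2))^2*(n + 2*sqrt(2))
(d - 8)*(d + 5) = d^2 - 3*d - 40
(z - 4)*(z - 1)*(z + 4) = z^3 - z^2 - 16*z + 16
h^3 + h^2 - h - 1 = (h - 1)*(h + 1)^2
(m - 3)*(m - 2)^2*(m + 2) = m^4 - 5*m^3 + 2*m^2 + 20*m - 24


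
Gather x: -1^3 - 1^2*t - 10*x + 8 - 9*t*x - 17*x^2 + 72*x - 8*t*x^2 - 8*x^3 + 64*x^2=-t - 8*x^3 + x^2*(47 - 8*t) + x*(62 - 9*t) + 7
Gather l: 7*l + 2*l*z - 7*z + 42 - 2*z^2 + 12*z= l*(2*z + 7) - 2*z^2 + 5*z + 42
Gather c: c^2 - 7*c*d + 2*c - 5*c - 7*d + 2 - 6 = c^2 + c*(-7*d - 3) - 7*d - 4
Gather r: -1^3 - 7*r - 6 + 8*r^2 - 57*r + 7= 8*r^2 - 64*r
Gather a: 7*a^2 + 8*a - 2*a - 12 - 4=7*a^2 + 6*a - 16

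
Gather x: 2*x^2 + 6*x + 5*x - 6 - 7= 2*x^2 + 11*x - 13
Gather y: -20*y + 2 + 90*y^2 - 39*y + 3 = 90*y^2 - 59*y + 5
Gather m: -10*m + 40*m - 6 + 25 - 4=30*m + 15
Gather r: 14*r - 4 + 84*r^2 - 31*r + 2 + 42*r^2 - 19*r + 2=126*r^2 - 36*r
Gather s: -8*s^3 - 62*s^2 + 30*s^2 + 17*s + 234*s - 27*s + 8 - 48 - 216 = -8*s^3 - 32*s^2 + 224*s - 256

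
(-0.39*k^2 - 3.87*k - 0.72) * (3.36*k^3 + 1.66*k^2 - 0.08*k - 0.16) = -1.3104*k^5 - 13.6506*k^4 - 8.8122*k^3 - 0.8232*k^2 + 0.6768*k + 0.1152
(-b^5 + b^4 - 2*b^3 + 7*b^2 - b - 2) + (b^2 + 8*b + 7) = -b^5 + b^4 - 2*b^3 + 8*b^2 + 7*b + 5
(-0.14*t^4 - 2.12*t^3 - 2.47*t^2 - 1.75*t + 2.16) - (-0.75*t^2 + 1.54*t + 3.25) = -0.14*t^4 - 2.12*t^3 - 1.72*t^2 - 3.29*t - 1.09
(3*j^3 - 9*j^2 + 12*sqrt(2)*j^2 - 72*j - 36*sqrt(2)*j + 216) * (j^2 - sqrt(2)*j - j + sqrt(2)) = 3*j^5 - 12*j^4 + 9*sqrt(2)*j^4 - 87*j^3 - 36*sqrt(2)*j^3 + 99*sqrt(2)*j^2 + 384*j^2 - 288*sqrt(2)*j - 288*j + 216*sqrt(2)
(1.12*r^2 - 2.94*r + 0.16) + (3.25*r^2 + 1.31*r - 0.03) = 4.37*r^2 - 1.63*r + 0.13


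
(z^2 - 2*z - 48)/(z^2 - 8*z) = (z + 6)/z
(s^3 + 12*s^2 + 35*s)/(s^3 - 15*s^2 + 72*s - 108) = s*(s^2 + 12*s + 35)/(s^3 - 15*s^2 + 72*s - 108)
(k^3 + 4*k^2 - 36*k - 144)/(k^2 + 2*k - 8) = (k^2 - 36)/(k - 2)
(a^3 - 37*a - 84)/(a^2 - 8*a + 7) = (a^2 + 7*a + 12)/(a - 1)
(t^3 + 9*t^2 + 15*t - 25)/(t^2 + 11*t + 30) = (t^2 + 4*t - 5)/(t + 6)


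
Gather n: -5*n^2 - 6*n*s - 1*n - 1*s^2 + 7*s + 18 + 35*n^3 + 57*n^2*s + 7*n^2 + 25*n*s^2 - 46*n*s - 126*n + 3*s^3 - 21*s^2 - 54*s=35*n^3 + n^2*(57*s + 2) + n*(25*s^2 - 52*s - 127) + 3*s^3 - 22*s^2 - 47*s + 18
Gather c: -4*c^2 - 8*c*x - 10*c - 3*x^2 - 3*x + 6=-4*c^2 + c*(-8*x - 10) - 3*x^2 - 3*x + 6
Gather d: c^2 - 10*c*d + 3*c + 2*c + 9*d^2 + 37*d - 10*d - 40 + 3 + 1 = c^2 + 5*c + 9*d^2 + d*(27 - 10*c) - 36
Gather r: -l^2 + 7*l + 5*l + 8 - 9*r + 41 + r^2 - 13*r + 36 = -l^2 + 12*l + r^2 - 22*r + 85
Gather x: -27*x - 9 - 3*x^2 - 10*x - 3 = -3*x^2 - 37*x - 12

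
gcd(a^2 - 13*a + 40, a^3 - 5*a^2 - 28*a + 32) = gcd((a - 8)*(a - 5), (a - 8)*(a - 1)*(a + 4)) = a - 8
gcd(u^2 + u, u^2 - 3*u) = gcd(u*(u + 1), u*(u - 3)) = u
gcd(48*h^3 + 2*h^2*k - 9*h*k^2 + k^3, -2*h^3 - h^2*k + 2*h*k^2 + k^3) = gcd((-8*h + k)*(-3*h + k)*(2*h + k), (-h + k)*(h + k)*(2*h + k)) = 2*h + k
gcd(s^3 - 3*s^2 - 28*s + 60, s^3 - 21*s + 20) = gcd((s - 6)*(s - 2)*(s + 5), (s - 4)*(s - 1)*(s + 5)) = s + 5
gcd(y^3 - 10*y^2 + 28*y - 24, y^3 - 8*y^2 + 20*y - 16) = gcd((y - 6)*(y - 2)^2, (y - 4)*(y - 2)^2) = y^2 - 4*y + 4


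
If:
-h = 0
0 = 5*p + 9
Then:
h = 0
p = -9/5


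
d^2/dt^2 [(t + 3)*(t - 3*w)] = 2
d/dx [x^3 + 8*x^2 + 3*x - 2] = 3*x^2 + 16*x + 3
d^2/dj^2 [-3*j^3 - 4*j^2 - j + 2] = -18*j - 8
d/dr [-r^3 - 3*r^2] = 3*r*(-r - 2)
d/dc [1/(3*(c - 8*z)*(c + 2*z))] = 2*(-c + 3*z)/(3*(c^4 - 12*c^3*z + 4*c^2*z^2 + 192*c*z^3 + 256*z^4))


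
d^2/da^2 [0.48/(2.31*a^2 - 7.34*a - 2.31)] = (5.122656*a^2 - 16.277184*a - 0.48*(4.62*a - 7.34)*(9.24*a - 14.68) - 5.122656)/(-2.31*a^2 + 7.34*a + 2.31)^3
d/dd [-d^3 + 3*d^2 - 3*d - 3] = -3*d^2 + 6*d - 3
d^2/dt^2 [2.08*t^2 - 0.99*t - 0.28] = 4.16000000000000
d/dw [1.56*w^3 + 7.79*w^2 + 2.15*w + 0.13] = 4.68*w^2 + 15.58*w + 2.15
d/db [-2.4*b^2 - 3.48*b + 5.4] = -4.8*b - 3.48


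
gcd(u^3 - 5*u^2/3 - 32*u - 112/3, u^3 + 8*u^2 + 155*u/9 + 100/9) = u + 4/3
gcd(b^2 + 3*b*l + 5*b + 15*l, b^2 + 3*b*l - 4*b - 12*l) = b + 3*l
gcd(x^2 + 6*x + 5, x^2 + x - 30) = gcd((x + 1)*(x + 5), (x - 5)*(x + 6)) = 1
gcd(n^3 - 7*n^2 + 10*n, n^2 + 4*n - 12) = n - 2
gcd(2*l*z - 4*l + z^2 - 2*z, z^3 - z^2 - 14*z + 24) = z - 2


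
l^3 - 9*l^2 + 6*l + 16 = (l - 8)*(l - 2)*(l + 1)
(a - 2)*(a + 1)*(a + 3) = a^3 + 2*a^2 - 5*a - 6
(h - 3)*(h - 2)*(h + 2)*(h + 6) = h^4 + 3*h^3 - 22*h^2 - 12*h + 72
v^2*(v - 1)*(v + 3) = v^4 + 2*v^3 - 3*v^2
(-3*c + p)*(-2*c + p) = 6*c^2 - 5*c*p + p^2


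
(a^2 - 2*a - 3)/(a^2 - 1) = (a - 3)/(a - 1)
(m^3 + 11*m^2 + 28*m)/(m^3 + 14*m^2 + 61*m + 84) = m/(m + 3)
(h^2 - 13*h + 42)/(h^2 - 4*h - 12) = (h - 7)/(h + 2)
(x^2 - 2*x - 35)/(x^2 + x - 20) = (x - 7)/(x - 4)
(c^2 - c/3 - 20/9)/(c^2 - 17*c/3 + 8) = (9*c^2 - 3*c - 20)/(3*(3*c^2 - 17*c + 24))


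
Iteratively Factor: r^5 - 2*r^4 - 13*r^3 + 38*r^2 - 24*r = (r - 2)*(r^4 - 13*r^2 + 12*r) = (r - 2)*(r + 4)*(r^3 - 4*r^2 + 3*r) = r*(r - 2)*(r + 4)*(r^2 - 4*r + 3) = r*(r - 3)*(r - 2)*(r + 4)*(r - 1)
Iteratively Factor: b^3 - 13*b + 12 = (b - 3)*(b^2 + 3*b - 4) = (b - 3)*(b + 4)*(b - 1)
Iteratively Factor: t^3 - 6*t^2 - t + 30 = (t + 2)*(t^2 - 8*t + 15) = (t - 3)*(t + 2)*(t - 5)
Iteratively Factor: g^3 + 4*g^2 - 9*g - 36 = (g + 4)*(g^2 - 9) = (g + 3)*(g + 4)*(g - 3)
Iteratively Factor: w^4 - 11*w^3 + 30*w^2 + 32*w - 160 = (w - 5)*(w^3 - 6*w^2 + 32) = (w - 5)*(w - 4)*(w^2 - 2*w - 8) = (w - 5)*(w - 4)^2*(w + 2)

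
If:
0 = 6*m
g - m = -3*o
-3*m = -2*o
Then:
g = 0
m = 0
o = 0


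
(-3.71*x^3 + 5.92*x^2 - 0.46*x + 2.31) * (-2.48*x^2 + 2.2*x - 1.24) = 9.2008*x^5 - 22.8436*x^4 + 18.7652*x^3 - 14.0816*x^2 + 5.6524*x - 2.8644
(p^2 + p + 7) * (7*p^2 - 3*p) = 7*p^4 + 4*p^3 + 46*p^2 - 21*p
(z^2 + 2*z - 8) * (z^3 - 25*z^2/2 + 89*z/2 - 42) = z^5 - 21*z^4/2 + 23*z^3/2 + 147*z^2 - 440*z + 336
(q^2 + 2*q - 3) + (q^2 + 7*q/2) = 2*q^2 + 11*q/2 - 3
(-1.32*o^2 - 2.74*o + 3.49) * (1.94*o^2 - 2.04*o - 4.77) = -2.5608*o^4 - 2.6228*o^3 + 18.6566*o^2 + 5.9502*o - 16.6473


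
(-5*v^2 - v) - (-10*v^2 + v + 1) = 5*v^2 - 2*v - 1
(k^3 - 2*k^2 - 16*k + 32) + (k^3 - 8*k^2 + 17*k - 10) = 2*k^3 - 10*k^2 + k + 22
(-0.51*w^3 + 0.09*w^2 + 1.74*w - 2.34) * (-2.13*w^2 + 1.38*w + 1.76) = 1.0863*w^5 - 0.8955*w^4 - 4.4796*w^3 + 7.5438*w^2 - 0.1668*w - 4.1184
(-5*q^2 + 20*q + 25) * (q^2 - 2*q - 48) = -5*q^4 + 30*q^3 + 225*q^2 - 1010*q - 1200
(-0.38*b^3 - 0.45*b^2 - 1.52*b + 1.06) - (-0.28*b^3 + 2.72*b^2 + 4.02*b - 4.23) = -0.1*b^3 - 3.17*b^2 - 5.54*b + 5.29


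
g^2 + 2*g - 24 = (g - 4)*(g + 6)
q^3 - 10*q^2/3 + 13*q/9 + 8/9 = (q - 8/3)*(q - 1)*(q + 1/3)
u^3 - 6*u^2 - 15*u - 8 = (u - 8)*(u + 1)^2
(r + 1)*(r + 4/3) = r^2 + 7*r/3 + 4/3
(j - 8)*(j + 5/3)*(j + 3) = j^3 - 10*j^2/3 - 97*j/3 - 40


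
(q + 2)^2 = q^2 + 4*q + 4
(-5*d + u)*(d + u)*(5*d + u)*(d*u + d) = -25*d^4*u - 25*d^4 - 25*d^3*u^2 - 25*d^3*u + d^2*u^3 + d^2*u^2 + d*u^4 + d*u^3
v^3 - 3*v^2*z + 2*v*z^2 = v*(v - 2*z)*(v - z)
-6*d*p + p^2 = p*(-6*d + p)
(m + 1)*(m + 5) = m^2 + 6*m + 5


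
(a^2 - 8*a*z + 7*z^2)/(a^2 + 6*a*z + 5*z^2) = (a^2 - 8*a*z + 7*z^2)/(a^2 + 6*a*z + 5*z^2)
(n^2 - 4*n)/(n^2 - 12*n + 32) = n/(n - 8)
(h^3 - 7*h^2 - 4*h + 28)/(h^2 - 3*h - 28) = (h^2 - 4)/(h + 4)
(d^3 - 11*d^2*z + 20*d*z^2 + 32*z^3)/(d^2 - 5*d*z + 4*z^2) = (-d^2 + 7*d*z + 8*z^2)/(-d + z)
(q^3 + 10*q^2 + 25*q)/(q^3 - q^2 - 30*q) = (q + 5)/(q - 6)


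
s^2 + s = s*(s + 1)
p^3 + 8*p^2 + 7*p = p*(p + 1)*(p + 7)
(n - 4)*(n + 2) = n^2 - 2*n - 8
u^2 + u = u*(u + 1)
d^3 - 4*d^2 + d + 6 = (d - 3)*(d - 2)*(d + 1)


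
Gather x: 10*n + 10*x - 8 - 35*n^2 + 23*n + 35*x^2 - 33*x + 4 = -35*n^2 + 33*n + 35*x^2 - 23*x - 4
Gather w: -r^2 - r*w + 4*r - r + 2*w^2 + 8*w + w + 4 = -r^2 + 3*r + 2*w^2 + w*(9 - r) + 4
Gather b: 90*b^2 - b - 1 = 90*b^2 - b - 1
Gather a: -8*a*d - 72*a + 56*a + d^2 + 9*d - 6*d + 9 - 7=a*(-8*d - 16) + d^2 + 3*d + 2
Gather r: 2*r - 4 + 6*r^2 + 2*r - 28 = 6*r^2 + 4*r - 32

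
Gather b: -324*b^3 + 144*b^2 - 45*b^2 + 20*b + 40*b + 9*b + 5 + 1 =-324*b^3 + 99*b^2 + 69*b + 6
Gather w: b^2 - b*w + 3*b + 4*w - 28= b^2 + 3*b + w*(4 - b) - 28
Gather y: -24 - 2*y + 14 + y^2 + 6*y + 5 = y^2 + 4*y - 5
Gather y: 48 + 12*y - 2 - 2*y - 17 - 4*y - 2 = 6*y + 27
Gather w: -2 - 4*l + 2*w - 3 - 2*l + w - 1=-6*l + 3*w - 6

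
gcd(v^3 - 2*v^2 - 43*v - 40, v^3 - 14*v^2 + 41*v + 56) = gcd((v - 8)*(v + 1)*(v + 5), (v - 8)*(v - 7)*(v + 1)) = v^2 - 7*v - 8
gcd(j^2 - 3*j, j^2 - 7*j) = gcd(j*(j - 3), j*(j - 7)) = j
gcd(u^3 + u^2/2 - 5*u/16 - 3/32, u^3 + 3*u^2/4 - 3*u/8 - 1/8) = u^2 - u/4 - 1/8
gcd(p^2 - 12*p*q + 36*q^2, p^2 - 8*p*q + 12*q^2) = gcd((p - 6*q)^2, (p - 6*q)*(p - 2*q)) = p - 6*q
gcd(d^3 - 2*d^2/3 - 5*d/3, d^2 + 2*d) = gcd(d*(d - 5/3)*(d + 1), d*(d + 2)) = d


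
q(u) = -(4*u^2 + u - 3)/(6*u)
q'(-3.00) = -0.72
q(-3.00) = 1.67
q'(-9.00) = -0.67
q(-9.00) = 5.78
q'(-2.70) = -0.74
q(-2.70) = 1.45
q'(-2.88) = -0.73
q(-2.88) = 1.58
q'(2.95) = -0.72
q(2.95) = -1.96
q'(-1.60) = -0.86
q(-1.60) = 0.59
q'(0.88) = -1.31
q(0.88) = -0.19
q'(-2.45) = -0.75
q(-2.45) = 1.26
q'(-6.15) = -0.68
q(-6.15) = 3.85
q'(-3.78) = -0.70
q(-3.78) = 2.22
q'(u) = -(8*u + 1)/(6*u) + (4*u^2 + u - 3)/(6*u^2)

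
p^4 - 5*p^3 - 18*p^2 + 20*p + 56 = (p - 7)*(p - 2)*(p + 2)^2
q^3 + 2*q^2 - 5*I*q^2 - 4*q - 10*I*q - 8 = (q + 2)*(q - 4*I)*(q - I)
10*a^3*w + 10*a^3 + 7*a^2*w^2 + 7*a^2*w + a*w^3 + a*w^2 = (2*a + w)*(5*a + w)*(a*w + a)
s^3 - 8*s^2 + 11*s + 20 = (s - 5)*(s - 4)*(s + 1)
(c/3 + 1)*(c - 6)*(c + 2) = c^3/3 - c^2/3 - 8*c - 12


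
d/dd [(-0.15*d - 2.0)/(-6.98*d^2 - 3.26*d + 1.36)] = (1.047*d^2 + 0.489*d - (0.15*d + 2.0)*(13.96*d + 3.26) - 0.204)/(6.98*d^2 + 3.26*d - 1.36)^2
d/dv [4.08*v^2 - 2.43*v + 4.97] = 8.16*v - 2.43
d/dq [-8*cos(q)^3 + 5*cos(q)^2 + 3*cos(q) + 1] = (24*cos(q)^2 - 10*cos(q) - 3)*sin(q)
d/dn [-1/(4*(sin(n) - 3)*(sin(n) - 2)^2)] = (3*sin(n) - 8)*cos(n)/(4*(sin(n) - 3)^2*(sin(n) - 2)^3)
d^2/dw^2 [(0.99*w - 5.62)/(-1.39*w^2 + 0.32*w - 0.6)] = (-(0.99*w - 5.62)*(2.78*w - 0.32)*(5.56*w - 0.64) + (8.2566*w - 16.2572)*(1.39*w^2 - 0.32*w + 0.6))/(1.39*w^2 - 0.32*w + 0.6)^3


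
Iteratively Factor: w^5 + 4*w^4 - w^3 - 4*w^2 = (w + 1)*(w^4 + 3*w^3 - 4*w^2) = (w + 1)*(w + 4)*(w^3 - w^2) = w*(w + 1)*(w + 4)*(w^2 - w) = w^2*(w + 1)*(w + 4)*(w - 1)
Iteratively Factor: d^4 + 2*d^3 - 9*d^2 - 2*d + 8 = (d + 4)*(d^3 - 2*d^2 - d + 2) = (d - 2)*(d + 4)*(d^2 - 1) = (d - 2)*(d - 1)*(d + 4)*(d + 1)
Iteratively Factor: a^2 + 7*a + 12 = (a + 3)*(a + 4)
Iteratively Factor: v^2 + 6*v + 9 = (v + 3)*(v + 3)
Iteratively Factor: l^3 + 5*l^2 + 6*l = (l + 3)*(l^2 + 2*l) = (l + 2)*(l + 3)*(l)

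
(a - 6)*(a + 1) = a^2 - 5*a - 6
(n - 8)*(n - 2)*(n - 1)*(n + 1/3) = n^4 - 32*n^3/3 + 67*n^2/3 - 22*n/3 - 16/3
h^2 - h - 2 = (h - 2)*(h + 1)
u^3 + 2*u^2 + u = u*(u + 1)^2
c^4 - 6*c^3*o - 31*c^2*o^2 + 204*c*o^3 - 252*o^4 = (c - 7*o)*(c - 3*o)*(c - 2*o)*(c + 6*o)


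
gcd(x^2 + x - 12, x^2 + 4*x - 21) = x - 3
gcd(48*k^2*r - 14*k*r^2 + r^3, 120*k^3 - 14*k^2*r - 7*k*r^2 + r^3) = -6*k + r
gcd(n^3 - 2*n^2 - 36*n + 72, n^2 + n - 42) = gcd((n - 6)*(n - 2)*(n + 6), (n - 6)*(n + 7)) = n - 6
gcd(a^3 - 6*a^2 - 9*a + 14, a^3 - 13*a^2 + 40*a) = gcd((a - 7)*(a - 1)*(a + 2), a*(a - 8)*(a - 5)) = 1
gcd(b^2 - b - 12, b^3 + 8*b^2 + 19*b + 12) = b + 3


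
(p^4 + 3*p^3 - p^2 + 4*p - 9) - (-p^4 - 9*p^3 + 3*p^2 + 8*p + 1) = 2*p^4 + 12*p^3 - 4*p^2 - 4*p - 10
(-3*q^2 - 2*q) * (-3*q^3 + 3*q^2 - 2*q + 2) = 9*q^5 - 3*q^4 - 2*q^2 - 4*q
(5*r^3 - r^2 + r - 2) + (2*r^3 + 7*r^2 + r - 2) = 7*r^3 + 6*r^2 + 2*r - 4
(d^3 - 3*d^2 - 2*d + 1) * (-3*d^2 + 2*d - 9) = -3*d^5 + 11*d^4 - 9*d^3 + 20*d^2 + 20*d - 9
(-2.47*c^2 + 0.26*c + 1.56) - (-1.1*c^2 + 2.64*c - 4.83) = -1.37*c^2 - 2.38*c + 6.39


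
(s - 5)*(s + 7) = s^2 + 2*s - 35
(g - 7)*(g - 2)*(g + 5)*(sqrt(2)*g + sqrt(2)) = sqrt(2)*g^4 - 3*sqrt(2)*g^3 - 35*sqrt(2)*g^2 + 39*sqrt(2)*g + 70*sqrt(2)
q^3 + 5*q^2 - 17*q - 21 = (q - 3)*(q + 1)*(q + 7)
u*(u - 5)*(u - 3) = u^3 - 8*u^2 + 15*u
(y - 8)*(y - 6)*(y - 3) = y^3 - 17*y^2 + 90*y - 144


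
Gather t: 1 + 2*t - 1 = 2*t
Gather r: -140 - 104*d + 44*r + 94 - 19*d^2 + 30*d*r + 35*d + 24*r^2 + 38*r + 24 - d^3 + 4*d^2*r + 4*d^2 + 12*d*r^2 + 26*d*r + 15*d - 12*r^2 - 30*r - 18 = -d^3 - 15*d^2 - 54*d + r^2*(12*d + 12) + r*(4*d^2 + 56*d + 52) - 40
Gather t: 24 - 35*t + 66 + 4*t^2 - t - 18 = 4*t^2 - 36*t + 72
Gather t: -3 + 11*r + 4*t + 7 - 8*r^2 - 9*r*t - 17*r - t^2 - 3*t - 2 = -8*r^2 - 6*r - t^2 + t*(1 - 9*r) + 2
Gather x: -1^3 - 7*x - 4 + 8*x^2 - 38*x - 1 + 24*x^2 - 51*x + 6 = 32*x^2 - 96*x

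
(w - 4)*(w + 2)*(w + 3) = w^3 + w^2 - 14*w - 24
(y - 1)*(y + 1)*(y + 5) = y^3 + 5*y^2 - y - 5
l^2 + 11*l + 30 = (l + 5)*(l + 6)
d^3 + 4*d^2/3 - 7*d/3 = d*(d - 1)*(d + 7/3)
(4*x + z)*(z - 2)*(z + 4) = 4*x*z^2 + 8*x*z - 32*x + z^3 + 2*z^2 - 8*z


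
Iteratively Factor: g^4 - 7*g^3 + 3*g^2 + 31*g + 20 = (g + 1)*(g^3 - 8*g^2 + 11*g + 20) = (g + 1)^2*(g^2 - 9*g + 20) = (g - 5)*(g + 1)^2*(g - 4)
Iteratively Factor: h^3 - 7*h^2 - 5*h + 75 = (h - 5)*(h^2 - 2*h - 15) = (h - 5)*(h + 3)*(h - 5)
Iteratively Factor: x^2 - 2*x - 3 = (x + 1)*(x - 3)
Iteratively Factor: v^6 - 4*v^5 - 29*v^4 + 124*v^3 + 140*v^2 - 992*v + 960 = (v - 2)*(v^5 - 2*v^4 - 33*v^3 + 58*v^2 + 256*v - 480) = (v - 2)*(v + 4)*(v^4 - 6*v^3 - 9*v^2 + 94*v - 120) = (v - 2)*(v + 4)^2*(v^3 - 10*v^2 + 31*v - 30) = (v - 3)*(v - 2)*(v + 4)^2*(v^2 - 7*v + 10) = (v - 3)*(v - 2)^2*(v + 4)^2*(v - 5)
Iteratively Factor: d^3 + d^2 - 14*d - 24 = (d + 3)*(d^2 - 2*d - 8) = (d - 4)*(d + 3)*(d + 2)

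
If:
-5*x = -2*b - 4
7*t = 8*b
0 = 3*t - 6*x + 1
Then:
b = 133/36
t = 38/9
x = 41/18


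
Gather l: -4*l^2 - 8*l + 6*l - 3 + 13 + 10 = -4*l^2 - 2*l + 20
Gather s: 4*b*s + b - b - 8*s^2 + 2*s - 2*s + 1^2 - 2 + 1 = 4*b*s - 8*s^2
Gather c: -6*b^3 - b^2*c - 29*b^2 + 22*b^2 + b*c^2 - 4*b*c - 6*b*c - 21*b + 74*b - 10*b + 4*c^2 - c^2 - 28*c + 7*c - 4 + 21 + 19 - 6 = -6*b^3 - 7*b^2 + 43*b + c^2*(b + 3) + c*(-b^2 - 10*b - 21) + 30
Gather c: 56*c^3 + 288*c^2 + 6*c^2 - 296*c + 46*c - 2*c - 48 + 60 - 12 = 56*c^3 + 294*c^2 - 252*c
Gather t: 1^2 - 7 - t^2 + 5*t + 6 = -t^2 + 5*t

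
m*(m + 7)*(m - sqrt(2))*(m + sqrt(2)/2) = m^4 - sqrt(2)*m^3/2 + 7*m^3 - 7*sqrt(2)*m^2/2 - m^2 - 7*m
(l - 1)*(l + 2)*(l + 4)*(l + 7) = l^4 + 12*l^3 + 37*l^2 + 6*l - 56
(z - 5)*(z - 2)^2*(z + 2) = z^4 - 7*z^3 + 6*z^2 + 28*z - 40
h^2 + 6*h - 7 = (h - 1)*(h + 7)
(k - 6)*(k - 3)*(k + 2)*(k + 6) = k^4 - k^3 - 42*k^2 + 36*k + 216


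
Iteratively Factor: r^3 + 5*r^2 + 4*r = (r)*(r^2 + 5*r + 4) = r*(r + 1)*(r + 4)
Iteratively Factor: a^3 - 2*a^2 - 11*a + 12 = (a - 1)*(a^2 - a - 12) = (a - 4)*(a - 1)*(a + 3)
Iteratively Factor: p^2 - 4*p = (p - 4)*(p)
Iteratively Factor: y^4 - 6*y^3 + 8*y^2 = (y)*(y^3 - 6*y^2 + 8*y) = y*(y - 2)*(y^2 - 4*y) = y^2*(y - 2)*(y - 4)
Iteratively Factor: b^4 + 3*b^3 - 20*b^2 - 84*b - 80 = (b + 4)*(b^3 - b^2 - 16*b - 20) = (b - 5)*(b + 4)*(b^2 + 4*b + 4) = (b - 5)*(b + 2)*(b + 4)*(b + 2)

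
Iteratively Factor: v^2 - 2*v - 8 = (v - 4)*(v + 2)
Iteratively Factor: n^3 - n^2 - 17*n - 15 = (n + 1)*(n^2 - 2*n - 15) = (n + 1)*(n + 3)*(n - 5)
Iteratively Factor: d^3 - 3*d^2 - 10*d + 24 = (d - 2)*(d^2 - d - 12) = (d - 4)*(d - 2)*(d + 3)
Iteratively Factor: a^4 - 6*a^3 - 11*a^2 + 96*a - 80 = (a - 1)*(a^3 - 5*a^2 - 16*a + 80) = (a - 5)*(a - 1)*(a^2 - 16) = (a - 5)*(a - 1)*(a + 4)*(a - 4)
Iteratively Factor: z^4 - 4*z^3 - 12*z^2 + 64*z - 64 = (z - 4)*(z^3 - 12*z + 16) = (z - 4)*(z - 2)*(z^2 + 2*z - 8) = (z - 4)*(z - 2)^2*(z + 4)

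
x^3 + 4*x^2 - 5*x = x*(x - 1)*(x + 5)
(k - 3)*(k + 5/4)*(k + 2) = k^3 + k^2/4 - 29*k/4 - 15/2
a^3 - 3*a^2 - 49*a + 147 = (a - 7)*(a - 3)*(a + 7)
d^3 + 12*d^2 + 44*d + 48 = (d + 2)*(d + 4)*(d + 6)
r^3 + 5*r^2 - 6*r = r*(r - 1)*(r + 6)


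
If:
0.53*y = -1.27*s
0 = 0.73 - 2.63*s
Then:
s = 0.28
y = -0.67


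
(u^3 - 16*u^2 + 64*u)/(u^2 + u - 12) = u*(u^2 - 16*u + 64)/(u^2 + u - 12)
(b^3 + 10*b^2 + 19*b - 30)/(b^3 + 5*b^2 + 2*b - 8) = (b^2 + 11*b + 30)/(b^2 + 6*b + 8)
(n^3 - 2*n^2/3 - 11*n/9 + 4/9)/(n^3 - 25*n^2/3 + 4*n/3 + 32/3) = (n - 1/3)/(n - 8)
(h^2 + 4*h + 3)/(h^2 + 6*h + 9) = (h + 1)/(h + 3)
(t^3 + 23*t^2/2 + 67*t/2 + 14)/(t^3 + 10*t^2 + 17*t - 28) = (t + 1/2)/(t - 1)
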